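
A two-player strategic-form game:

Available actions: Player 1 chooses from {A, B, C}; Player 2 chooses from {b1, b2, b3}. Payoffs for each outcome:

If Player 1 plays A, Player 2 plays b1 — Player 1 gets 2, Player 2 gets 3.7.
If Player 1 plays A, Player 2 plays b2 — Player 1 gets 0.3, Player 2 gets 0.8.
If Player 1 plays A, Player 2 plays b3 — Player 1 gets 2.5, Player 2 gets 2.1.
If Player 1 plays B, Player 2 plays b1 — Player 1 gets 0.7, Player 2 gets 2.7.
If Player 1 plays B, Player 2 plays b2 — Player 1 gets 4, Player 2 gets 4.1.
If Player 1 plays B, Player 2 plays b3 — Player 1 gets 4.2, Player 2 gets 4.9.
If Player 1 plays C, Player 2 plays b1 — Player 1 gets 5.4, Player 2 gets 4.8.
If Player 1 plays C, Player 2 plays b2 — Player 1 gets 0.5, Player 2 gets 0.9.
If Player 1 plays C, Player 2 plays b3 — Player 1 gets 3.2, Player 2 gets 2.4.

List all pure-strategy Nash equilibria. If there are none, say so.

Player 1 against b1: payoffs 2, 0.7, 5.4 → best response C.
Player 1 against b2: payoffs 0.3, 4, 0.5 → best response B.
Player 1 against b3: payoffs 2.5, 4.2, 3.2 → best response B.
Player 2 against A: payoffs 3.7, 0.8, 2.1 → best response b1.
Player 2 against B: payoffs 2.7, 4.1, 4.9 → best response b3.
Player 2 against C: payoffs 4.8, 0.9, 2.4 → best response b1.
Mutual best responses: (B, b3); (C, b1).

(B, b3), (C, b1)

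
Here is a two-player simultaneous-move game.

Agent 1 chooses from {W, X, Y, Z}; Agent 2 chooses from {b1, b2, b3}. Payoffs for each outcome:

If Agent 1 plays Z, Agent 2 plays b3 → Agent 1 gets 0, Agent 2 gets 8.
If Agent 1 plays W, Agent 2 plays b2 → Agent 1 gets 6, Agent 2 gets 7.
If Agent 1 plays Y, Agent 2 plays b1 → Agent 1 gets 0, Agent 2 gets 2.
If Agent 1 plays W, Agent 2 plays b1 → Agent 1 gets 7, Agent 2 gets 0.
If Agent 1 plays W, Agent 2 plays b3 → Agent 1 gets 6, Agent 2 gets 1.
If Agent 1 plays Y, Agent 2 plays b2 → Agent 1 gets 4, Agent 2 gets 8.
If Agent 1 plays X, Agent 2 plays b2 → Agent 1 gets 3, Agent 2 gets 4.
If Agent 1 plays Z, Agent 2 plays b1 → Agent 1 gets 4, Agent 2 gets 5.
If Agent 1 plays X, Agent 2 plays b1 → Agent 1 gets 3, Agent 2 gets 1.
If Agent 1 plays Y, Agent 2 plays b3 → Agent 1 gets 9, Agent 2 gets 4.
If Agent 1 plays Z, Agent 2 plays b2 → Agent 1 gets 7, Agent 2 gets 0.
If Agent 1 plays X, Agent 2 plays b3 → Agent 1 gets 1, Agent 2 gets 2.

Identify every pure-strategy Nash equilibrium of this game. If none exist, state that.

(W, b1): Agent 2 can switch to b2 (0 → 7). Not NE.
(W, b2): Agent 1 can switch to Z (6 → 7). Not NE.
(W, b3): Agent 1 can switch to Y (6 → 9). Not NE.
(X, b1): Agent 1 can switch to W (3 → 7). Not NE.
(X, b2): Agent 1 can switch to W (3 → 6). Not NE.
(X, b3): Agent 1 can switch to W (1 → 6). Not NE.
(Y, b1): Agent 1 can switch to W (0 → 7). Not NE.
(Y, b2): Agent 1 can switch to W (4 → 6). Not NE.
(Y, b3): Agent 2 can switch to b2 (4 → 8). Not NE.
(Z, b1): Agent 1 can switch to W (4 → 7). Not NE.
(The remaining 2 profiles each have a profitable deviation by the same check.)

There is no pure-strategy Nash equilibrium.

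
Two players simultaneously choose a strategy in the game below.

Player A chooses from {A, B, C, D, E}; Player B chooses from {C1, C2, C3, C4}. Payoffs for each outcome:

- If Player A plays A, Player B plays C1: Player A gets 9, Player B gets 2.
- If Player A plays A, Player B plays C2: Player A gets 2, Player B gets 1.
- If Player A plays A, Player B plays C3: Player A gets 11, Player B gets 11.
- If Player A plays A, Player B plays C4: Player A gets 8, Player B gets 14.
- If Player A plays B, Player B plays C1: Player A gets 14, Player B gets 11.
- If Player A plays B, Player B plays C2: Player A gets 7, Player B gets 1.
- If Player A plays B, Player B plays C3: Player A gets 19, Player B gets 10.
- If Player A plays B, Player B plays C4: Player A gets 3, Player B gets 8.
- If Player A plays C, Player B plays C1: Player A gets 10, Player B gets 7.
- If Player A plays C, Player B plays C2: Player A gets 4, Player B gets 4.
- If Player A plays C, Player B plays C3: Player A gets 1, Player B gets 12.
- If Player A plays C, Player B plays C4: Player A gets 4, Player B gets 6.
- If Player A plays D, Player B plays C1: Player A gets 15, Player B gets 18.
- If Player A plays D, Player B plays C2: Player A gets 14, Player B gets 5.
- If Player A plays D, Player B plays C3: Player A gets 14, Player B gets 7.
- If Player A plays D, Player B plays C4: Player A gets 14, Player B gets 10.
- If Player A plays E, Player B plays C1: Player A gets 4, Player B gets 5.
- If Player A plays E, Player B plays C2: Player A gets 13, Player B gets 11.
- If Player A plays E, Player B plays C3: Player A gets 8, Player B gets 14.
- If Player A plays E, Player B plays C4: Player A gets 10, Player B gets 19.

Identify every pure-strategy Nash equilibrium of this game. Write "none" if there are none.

Pure NE: (D, C1)

(A, C1): Player A can switch to B (9 → 14). Not NE.
(A, C2): Player A can switch to B (2 → 7). Not NE.
(A, C3): Player A can switch to B (11 → 19). Not NE.
(A, C4): Player A can switch to D (8 → 14). Not NE.
(B, C1): Player A can switch to D (14 → 15). Not NE.
(B, C2): Player A can switch to D (7 → 14). Not NE.
(B, C3): Player B can switch to C1 (10 → 11). Not NE.
(B, C4): Player A can switch to A (3 → 8). Not NE.
(C, C1): Player A can switch to B (10 → 14). Not NE.
(C, C2): Player A can switch to B (4 → 7). Not NE.
(D, C1): Player A gets 15, best alternative 14; Player B gets 18, best alternative 10. No profitable deviation — NE.
(The remaining 9 profiles each have a profitable deviation by the same check.)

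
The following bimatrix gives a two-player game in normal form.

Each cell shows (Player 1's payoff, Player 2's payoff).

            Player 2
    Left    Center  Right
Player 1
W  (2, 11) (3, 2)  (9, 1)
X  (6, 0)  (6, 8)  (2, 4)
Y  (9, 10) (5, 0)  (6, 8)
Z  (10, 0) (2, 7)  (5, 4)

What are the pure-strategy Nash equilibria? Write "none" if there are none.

For each player, find the best response to each opponent profile; mutual best responses are the pure NE.
Player 1 against Left: payoffs 2, 6, 9, 10 → best response Z.
Player 1 against Center: payoffs 3, 6, 5, 2 → best response X.
Player 1 against Right: payoffs 9, 2, 6, 5 → best response W.
Player 2 against W: payoffs 11, 2, 1 → best response Left.
Player 2 against X: payoffs 0, 8, 4 → best response Center.
Player 2 against Y: payoffs 10, 0, 8 → best response Left.
Player 2 against Z: payoffs 0, 7, 4 → best response Center.
Mutual best responses: (X, Center).

(X, Center)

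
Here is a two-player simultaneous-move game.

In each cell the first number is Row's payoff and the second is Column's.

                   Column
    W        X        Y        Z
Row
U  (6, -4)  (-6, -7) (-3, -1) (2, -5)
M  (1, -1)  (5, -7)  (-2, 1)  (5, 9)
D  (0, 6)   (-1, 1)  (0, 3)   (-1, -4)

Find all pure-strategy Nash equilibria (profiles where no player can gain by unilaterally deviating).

Pure NE: (M, Z)

Mark each player's best response to every combination of opponents' strategies; a profile where every player is best-responding is a pure Nash equilibrium.
Row against W: payoffs 6, 1, 0 → best response U.
Row against X: payoffs -6, 5, -1 → best response M.
Row against Y: payoffs -3, -2, 0 → best response D.
Row against Z: payoffs 2, 5, -1 → best response M.
Column against U: payoffs -4, -7, -1, -5 → best response Y.
Column against M: payoffs -1, -7, 1, 9 → best response Z.
Column against D: payoffs 6, 1, 3, -4 → best response W.
Mutual best responses: (M, Z).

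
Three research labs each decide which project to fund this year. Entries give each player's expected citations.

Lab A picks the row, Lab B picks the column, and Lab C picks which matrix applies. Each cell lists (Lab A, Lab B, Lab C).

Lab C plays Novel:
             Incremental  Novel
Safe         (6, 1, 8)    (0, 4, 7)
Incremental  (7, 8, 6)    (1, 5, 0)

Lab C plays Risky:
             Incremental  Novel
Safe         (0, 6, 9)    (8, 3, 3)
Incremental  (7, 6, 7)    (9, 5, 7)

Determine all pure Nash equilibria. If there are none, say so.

The unique pure-strategy Nash equilibrium is (Incremental, Incremental, Risky).

Check each profile: it is a Nash equilibrium iff no player can strictly gain by switching unilaterally.
(Safe, Incremental, Novel): Lab A can switch to Incremental (6 → 7). Not NE.
(Safe, Incremental, Risky): Lab A can switch to Incremental (0 → 7). Not NE.
(Safe, Novel, Novel): Lab A can switch to Incremental (0 → 1). Not NE.
(Safe, Novel, Risky): Lab A can switch to Incremental (8 → 9). Not NE.
(Incremental, Incremental, Novel): Lab C can switch to Risky (6 → 7). Not NE.
(Incremental, Incremental, Risky): Lab A gets 7, best alternative 0; Lab B gets 6, best alternative 5; Lab C gets 7, best alternative 6. No profitable deviation — NE.
(Incremental, Novel, Novel): Lab B can switch to Incremental (5 → 8). Not NE.
(Incremental, Novel, Risky): Lab B can switch to Incremental (5 → 6). Not NE.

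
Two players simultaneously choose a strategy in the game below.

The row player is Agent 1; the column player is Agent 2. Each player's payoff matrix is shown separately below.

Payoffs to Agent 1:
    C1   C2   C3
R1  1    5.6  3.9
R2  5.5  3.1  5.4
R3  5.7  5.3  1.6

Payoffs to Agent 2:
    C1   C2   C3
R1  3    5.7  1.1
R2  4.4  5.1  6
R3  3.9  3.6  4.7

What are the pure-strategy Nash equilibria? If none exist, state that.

The pure Nash equilibria are (R1, C2), (R2, C3).

(R1, C1): Agent 1 can switch to R2 (1 → 5.5). Not NE.
(R1, C2): Agent 1 gets 5.6, best alternative 5.3; Agent 2 gets 5.7, best alternative 3. No profitable deviation — NE.
(R1, C3): Agent 1 can switch to R2 (3.9 → 5.4). Not NE.
(R2, C1): Agent 1 can switch to R3 (5.5 → 5.7). Not NE.
(R2, C2): Agent 1 can switch to R1 (3.1 → 5.6). Not NE.
(R2, C3): Agent 1 gets 5.4, best alternative 3.9; Agent 2 gets 6, best alternative 5.1. No profitable deviation — NE.
(R3, C1): Agent 2 can switch to C3 (3.9 → 4.7). Not NE.
(R3, C2): Agent 1 can switch to R1 (5.3 → 5.6). Not NE.
(R3, C3): Agent 1 can switch to R1 (1.6 → 3.9). Not NE.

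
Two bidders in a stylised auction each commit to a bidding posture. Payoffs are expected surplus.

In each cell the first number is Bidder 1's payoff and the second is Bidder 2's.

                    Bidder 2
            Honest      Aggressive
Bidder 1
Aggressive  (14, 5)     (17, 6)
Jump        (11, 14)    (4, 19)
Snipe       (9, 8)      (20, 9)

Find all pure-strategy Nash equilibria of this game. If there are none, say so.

The unique pure-strategy Nash equilibrium is (Snipe, Aggressive).

For each player, find the best response to each opponent profile; mutual best responses are the pure NE.
Bidder 1 against Honest: payoffs 14, 11, 9 → best response Aggressive.
Bidder 1 against Aggressive: payoffs 17, 4, 20 → best response Snipe.
Bidder 2 against Aggressive: payoffs 5, 6 → best response Aggressive.
Bidder 2 against Jump: payoffs 14, 19 → best response Aggressive.
Bidder 2 against Snipe: payoffs 8, 9 → best response Aggressive.
Mutual best responses: (Snipe, Aggressive).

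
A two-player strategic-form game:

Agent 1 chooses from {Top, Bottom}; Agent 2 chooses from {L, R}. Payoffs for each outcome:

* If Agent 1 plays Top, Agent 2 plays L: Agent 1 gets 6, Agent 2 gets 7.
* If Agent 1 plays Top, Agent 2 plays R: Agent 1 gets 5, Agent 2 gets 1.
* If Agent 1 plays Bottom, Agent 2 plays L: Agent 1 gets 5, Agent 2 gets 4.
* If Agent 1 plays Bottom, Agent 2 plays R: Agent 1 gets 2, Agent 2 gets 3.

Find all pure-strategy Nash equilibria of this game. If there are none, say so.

(Top, L): Agent 1 gets 6, best alternative 5; Agent 2 gets 7, best alternative 1. No profitable deviation — NE.
(Top, R): Agent 2 can switch to L (1 → 7). Not NE.
(Bottom, L): Agent 1 can switch to Top (5 → 6). Not NE.
(Bottom, R): Agent 1 can switch to Top (2 → 5). Not NE.

(Top, L)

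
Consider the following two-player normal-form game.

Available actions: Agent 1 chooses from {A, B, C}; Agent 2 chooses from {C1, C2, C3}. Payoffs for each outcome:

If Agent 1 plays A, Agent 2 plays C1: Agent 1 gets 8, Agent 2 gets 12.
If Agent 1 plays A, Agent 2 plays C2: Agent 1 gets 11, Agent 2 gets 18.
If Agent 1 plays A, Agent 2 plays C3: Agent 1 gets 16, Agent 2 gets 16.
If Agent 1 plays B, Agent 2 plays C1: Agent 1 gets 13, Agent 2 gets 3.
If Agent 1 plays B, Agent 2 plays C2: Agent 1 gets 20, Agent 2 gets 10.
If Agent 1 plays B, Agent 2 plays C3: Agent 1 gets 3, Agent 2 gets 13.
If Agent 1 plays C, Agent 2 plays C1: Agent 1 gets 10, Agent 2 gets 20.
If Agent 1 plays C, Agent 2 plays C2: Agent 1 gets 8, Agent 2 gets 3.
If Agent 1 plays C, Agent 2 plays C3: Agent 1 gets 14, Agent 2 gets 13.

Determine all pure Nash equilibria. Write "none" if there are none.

No pure-strategy Nash equilibrium.

Agent 1 against C1: payoffs 8, 13, 10 → best response B.
Agent 1 against C2: payoffs 11, 20, 8 → best response B.
Agent 1 against C3: payoffs 16, 3, 14 → best response A.
Agent 2 against A: payoffs 12, 18, 16 → best response C2.
Agent 2 against B: payoffs 3, 10, 13 → best response C3.
Agent 2 against C: payoffs 20, 3, 13 → best response C1.
No profile is a mutual best response for all players.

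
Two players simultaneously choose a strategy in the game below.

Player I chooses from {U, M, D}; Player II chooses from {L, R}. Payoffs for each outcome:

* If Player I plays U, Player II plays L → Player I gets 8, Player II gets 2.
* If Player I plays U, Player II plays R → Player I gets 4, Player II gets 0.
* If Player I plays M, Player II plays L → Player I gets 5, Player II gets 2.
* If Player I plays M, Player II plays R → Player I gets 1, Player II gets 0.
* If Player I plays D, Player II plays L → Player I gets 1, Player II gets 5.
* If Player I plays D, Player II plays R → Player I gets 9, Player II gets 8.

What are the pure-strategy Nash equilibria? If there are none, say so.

For each player, find the best response to each opponent profile; mutual best responses are the pure NE.
Player I against L: payoffs 8, 5, 1 → best response U.
Player I against R: payoffs 4, 1, 9 → best response D.
Player II against U: payoffs 2, 0 → best response L.
Player II against M: payoffs 2, 0 → best response L.
Player II against D: payoffs 5, 8 → best response R.
Mutual best responses: (U, L); (D, R).

Pure-strategy Nash equilibria: (U, L); (D, R)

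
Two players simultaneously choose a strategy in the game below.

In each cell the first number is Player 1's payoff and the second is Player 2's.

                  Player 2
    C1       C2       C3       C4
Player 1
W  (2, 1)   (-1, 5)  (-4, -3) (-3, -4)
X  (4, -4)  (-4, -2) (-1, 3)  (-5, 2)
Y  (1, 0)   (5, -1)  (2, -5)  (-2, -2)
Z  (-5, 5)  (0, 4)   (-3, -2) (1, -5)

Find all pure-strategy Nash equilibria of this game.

none

For each player, find the best response to each opponent profile; mutual best responses are the pure NE.
Player 1 against C1: payoffs 2, 4, 1, -5 → best response X.
Player 1 against C2: payoffs -1, -4, 5, 0 → best response Y.
Player 1 against C3: payoffs -4, -1, 2, -3 → best response Y.
Player 1 against C4: payoffs -3, -5, -2, 1 → best response Z.
Player 2 against W: payoffs 1, 5, -3, -4 → best response C2.
Player 2 against X: payoffs -4, -2, 3, 2 → best response C3.
Player 2 against Y: payoffs 0, -1, -5, -2 → best response C1.
Player 2 against Z: payoffs 5, 4, -2, -5 → best response C1.
No profile is a mutual best response for all players.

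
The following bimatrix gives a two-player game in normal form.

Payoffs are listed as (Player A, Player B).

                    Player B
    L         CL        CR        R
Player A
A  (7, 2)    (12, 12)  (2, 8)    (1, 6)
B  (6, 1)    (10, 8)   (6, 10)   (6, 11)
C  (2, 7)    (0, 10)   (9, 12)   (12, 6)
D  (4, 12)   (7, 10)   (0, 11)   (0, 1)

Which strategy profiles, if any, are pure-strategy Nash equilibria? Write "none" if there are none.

Mark each player's best response to every combination of opponents' strategies; a profile where every player is best-responding is a pure Nash equilibrium.
Player A against L: payoffs 7, 6, 2, 4 → best response A.
Player A against CL: payoffs 12, 10, 0, 7 → best response A.
Player A against CR: payoffs 2, 6, 9, 0 → best response C.
Player A against R: payoffs 1, 6, 12, 0 → best response C.
Player B against A: payoffs 2, 12, 8, 6 → best response CL.
Player B against B: payoffs 1, 8, 10, 11 → best response R.
Player B against C: payoffs 7, 10, 12, 6 → best response CR.
Player B against D: payoffs 12, 10, 11, 1 → best response L.
Mutual best responses: (A, CL); (C, CR).

The pure Nash equilibria are (A, CL); (C, CR).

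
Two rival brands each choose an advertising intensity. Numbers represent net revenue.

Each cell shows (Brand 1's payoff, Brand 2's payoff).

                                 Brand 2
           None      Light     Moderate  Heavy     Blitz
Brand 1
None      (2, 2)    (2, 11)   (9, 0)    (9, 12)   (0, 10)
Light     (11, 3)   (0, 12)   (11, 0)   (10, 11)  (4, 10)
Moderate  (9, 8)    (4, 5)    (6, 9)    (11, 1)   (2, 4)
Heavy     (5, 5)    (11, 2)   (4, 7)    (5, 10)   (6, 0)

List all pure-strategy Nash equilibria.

Mark each player's best response to every combination of opponents' strategies; a profile where every player is best-responding is a pure Nash equilibrium.
Brand 1 against None: payoffs 2, 11, 9, 5 → best response Light.
Brand 1 against Light: payoffs 2, 0, 4, 11 → best response Heavy.
Brand 1 against Moderate: payoffs 9, 11, 6, 4 → best response Light.
Brand 1 against Heavy: payoffs 9, 10, 11, 5 → best response Moderate.
Brand 1 against Blitz: payoffs 0, 4, 2, 6 → best response Heavy.
Brand 2 against None: payoffs 2, 11, 0, 12, 10 → best response Heavy.
Brand 2 against Light: payoffs 3, 12, 0, 11, 10 → best response Light.
Brand 2 against Moderate: payoffs 8, 5, 9, 1, 4 → best response Moderate.
Brand 2 against Heavy: payoffs 5, 2, 7, 10, 0 → best response Heavy.
No profile is a mutual best response for all players.

This game has no pure Nash equilibrium.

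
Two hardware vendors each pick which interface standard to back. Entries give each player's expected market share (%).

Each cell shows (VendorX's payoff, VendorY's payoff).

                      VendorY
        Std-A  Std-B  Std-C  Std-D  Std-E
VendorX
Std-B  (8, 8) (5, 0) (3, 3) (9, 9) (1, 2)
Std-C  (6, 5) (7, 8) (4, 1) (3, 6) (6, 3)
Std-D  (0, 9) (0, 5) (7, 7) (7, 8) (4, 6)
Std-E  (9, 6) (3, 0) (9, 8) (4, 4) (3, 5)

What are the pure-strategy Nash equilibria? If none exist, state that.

Pure-strategy Nash equilibria: (Std-B, Std-D) and (Std-C, Std-B) and (Std-E, Std-C)

(Std-B, Std-A): VendorX can switch to Std-E (8 → 9). Not NE.
(Std-B, Std-B): VendorX can switch to Std-C (5 → 7). Not NE.
(Std-B, Std-C): VendorX can switch to Std-C (3 → 4). Not NE.
(Std-B, Std-D): VendorX gets 9, best alternative 7; VendorY gets 9, best alternative 8. No profitable deviation — NE.
(Std-B, Std-E): VendorX can switch to Std-C (1 → 6). Not NE.
(Std-C, Std-A): VendorX can switch to Std-B (6 → 8). Not NE.
(Std-C, Std-B): VendorX gets 7, best alternative 5; VendorY gets 8, best alternative 6. No profitable deviation — NE.
(Std-C, Std-C): VendorX can switch to Std-D (4 → 7). Not NE.
(Std-C, Std-D): VendorX can switch to Std-B (3 → 9). Not NE.
(Std-C, Std-E): VendorY can switch to Std-A (3 → 5). Not NE.
(Std-E, Std-C): VendorX gets 9, best alternative 7; VendorY gets 8, best alternative 6. No profitable deviation — NE.
(The remaining 9 profiles each have a profitable deviation by the same check.)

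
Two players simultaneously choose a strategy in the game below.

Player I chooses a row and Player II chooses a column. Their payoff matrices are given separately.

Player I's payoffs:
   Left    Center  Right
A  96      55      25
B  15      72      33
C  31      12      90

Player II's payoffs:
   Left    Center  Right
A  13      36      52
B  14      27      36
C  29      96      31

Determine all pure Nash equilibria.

Player I against Left: payoffs 96, 15, 31 → best response A.
Player I against Center: payoffs 55, 72, 12 → best response B.
Player I against Right: payoffs 25, 33, 90 → best response C.
Player II against A: payoffs 13, 36, 52 → best response Right.
Player II against B: payoffs 14, 27, 36 → best response Right.
Player II against C: payoffs 29, 96, 31 → best response Center.
No profile is a mutual best response for all players.

There is no pure-strategy Nash equilibrium.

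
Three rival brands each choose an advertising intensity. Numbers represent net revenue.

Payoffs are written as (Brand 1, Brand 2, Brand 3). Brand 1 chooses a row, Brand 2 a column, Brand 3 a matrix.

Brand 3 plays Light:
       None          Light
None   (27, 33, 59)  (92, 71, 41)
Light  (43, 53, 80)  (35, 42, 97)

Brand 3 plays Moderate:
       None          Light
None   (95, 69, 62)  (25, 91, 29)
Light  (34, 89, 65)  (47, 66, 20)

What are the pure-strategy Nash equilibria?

Brand 1 against (None, Light): payoffs 27, 43 → best response Light.
Brand 1 against (None, Moderate): payoffs 95, 34 → best response None.
Brand 1 against (Light, Light): payoffs 92, 35 → best response None.
Brand 1 against (Light, Moderate): payoffs 25, 47 → best response Light.
Brand 2 against (None, Light): payoffs 33, 71 → best response Light.
Brand 2 against (None, Moderate): payoffs 69, 91 → best response Light.
Brand 2 against (Light, Light): payoffs 53, 42 → best response None.
Brand 2 against (Light, Moderate): payoffs 89, 66 → best response None.
Brand 3 against (None, None): payoffs 59, 62 → best response Moderate.
Brand 3 against (None, Light): payoffs 41, 29 → best response Light.
Brand 3 against (Light, None): payoffs 80, 65 → best response Light.
Brand 3 against (Light, Light): payoffs 97, 20 → best response Light.
Mutual best responses: (None, Light, Light); (Light, None, Light).

Pure-strategy Nash equilibria: (None, Light, Light) and (Light, None, Light)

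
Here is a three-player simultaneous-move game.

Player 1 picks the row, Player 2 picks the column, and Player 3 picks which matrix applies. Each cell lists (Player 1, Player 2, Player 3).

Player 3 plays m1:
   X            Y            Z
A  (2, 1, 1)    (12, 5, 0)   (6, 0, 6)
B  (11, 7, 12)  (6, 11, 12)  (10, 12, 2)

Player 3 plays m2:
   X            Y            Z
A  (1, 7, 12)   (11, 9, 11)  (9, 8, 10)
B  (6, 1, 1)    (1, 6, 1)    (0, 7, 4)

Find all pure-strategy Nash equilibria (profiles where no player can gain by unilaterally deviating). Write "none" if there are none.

Player 1 against (X, m1): payoffs 2, 11 → best response B.
Player 1 against (X, m2): payoffs 1, 6 → best response B.
Player 1 against (Y, m1): payoffs 12, 6 → best response A.
Player 1 against (Y, m2): payoffs 11, 1 → best response A.
Player 1 against (Z, m1): payoffs 6, 10 → best response B.
Player 1 against (Z, m2): payoffs 9, 0 → best response A.
Player 2 against (A, m1): payoffs 1, 5, 0 → best response Y.
Player 2 against (A, m2): payoffs 7, 9, 8 → best response Y.
Player 2 against (B, m1): payoffs 7, 11, 12 → best response Z.
Player 2 against (B, m2): payoffs 1, 6, 7 → best response Z.
Player 3 against (A, X): payoffs 1, 12 → best response m2.
Player 3 against (A, Y): payoffs 0, 11 → best response m2.
Player 3 against (A, Z): payoffs 6, 10 → best response m2.
Player 3 against (B, X): payoffs 12, 1 → best response m1.
Player 3 against (B, Y): payoffs 12, 1 → best response m1.
Player 3 against (B, Z): payoffs 2, 4 → best response m2.
Mutual best responses: (A, Y, m2).

(A, Y, m2)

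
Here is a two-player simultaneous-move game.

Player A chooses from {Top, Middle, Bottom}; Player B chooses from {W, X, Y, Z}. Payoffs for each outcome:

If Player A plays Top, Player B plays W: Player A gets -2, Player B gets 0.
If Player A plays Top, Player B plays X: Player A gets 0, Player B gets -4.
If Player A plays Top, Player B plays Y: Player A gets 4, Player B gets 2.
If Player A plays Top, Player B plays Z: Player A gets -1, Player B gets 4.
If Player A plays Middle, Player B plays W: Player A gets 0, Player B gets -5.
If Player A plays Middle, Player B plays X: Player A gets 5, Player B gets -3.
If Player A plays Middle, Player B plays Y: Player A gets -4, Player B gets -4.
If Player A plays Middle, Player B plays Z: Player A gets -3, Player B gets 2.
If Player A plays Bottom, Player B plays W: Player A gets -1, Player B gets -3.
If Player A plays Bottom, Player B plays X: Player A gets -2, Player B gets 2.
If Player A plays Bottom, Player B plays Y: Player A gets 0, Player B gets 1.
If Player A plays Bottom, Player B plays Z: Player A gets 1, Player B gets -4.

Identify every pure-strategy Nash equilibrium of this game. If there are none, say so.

This game has no pure Nash equilibrium.

Player A against W: payoffs -2, 0, -1 → best response Middle.
Player A against X: payoffs 0, 5, -2 → best response Middle.
Player A against Y: payoffs 4, -4, 0 → best response Top.
Player A against Z: payoffs -1, -3, 1 → best response Bottom.
Player B against Top: payoffs 0, -4, 2, 4 → best response Z.
Player B against Middle: payoffs -5, -3, -4, 2 → best response Z.
Player B against Bottom: payoffs -3, 2, 1, -4 → best response X.
No profile is a mutual best response for all players.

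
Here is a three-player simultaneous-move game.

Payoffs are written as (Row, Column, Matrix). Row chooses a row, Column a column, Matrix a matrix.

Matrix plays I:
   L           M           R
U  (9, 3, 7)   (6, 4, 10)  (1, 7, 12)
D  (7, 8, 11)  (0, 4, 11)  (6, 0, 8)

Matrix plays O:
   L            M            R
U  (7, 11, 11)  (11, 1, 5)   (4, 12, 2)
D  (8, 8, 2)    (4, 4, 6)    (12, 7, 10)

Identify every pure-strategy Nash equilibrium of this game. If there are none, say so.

This game has no pure Nash equilibrium.

Row against (L, I): payoffs 9, 7 → best response U.
Row against (L, O): payoffs 7, 8 → best response D.
Row against (M, I): payoffs 6, 0 → best response U.
Row against (M, O): payoffs 11, 4 → best response U.
Row against (R, I): payoffs 1, 6 → best response D.
Row against (R, O): payoffs 4, 12 → best response D.
Column against (U, I): payoffs 3, 4, 7 → best response R.
Column against (U, O): payoffs 11, 1, 12 → best response R.
Column against (D, I): payoffs 8, 4, 0 → best response L.
Column against (D, O): payoffs 8, 4, 7 → best response L.
Matrix against (U, L): payoffs 7, 11 → best response O.
Matrix against (U, M): payoffs 10, 5 → best response I.
Matrix against (U, R): payoffs 12, 2 → best response I.
Matrix against (D, L): payoffs 11, 2 → best response I.
Matrix against (D, M): payoffs 11, 6 → best response I.
Matrix against (D, R): payoffs 8, 10 → best response O.
No profile is a mutual best response for all players.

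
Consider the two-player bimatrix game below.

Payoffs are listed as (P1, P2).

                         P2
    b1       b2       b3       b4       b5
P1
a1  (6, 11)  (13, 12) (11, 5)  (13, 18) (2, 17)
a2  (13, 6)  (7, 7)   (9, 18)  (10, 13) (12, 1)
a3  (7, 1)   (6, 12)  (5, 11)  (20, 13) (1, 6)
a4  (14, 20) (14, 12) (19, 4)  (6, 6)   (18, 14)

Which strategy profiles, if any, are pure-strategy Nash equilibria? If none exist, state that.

The pure Nash equilibria are (a3, b4); (a4, b1).

Check each profile: it is a Nash equilibrium iff no player can strictly gain by switching unilaterally.
(a1, b1): P1 can switch to a2 (6 → 13). Not NE.
(a1, b2): P1 can switch to a4 (13 → 14). Not NE.
(a1, b3): P1 can switch to a4 (11 → 19). Not NE.
(a1, b4): P1 can switch to a3 (13 → 20). Not NE.
(a1, b5): P1 can switch to a2 (2 → 12). Not NE.
(a2, b1): P1 can switch to a4 (13 → 14). Not NE.
(a3, b4): P1 gets 20, best alternative 13; P2 gets 13, best alternative 12. No profitable deviation — NE.
(a4, b1): P1 gets 14, best alternative 13; P2 gets 20, best alternative 14. No profitable deviation — NE.
(The remaining 12 profiles each have a profitable deviation by the same check.)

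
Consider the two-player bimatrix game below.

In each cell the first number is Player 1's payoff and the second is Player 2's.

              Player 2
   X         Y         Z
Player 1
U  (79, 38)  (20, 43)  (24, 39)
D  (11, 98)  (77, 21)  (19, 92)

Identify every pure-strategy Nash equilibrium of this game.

Mark each player's best response to every combination of opponents' strategies; a profile where every player is best-responding is a pure Nash equilibrium.
Player 1 against X: payoffs 79, 11 → best response U.
Player 1 against Y: payoffs 20, 77 → best response D.
Player 1 against Z: payoffs 24, 19 → best response U.
Player 2 against U: payoffs 38, 43, 39 → best response Y.
Player 2 against D: payoffs 98, 21, 92 → best response X.
No profile is a mutual best response for all players.

No pure-strategy Nash equilibrium.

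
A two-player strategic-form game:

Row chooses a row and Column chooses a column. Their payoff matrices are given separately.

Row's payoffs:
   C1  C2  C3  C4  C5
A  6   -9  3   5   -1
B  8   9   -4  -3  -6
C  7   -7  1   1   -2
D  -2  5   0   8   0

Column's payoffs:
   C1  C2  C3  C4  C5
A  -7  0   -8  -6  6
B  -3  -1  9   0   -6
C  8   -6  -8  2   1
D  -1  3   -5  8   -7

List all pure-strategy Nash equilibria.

Pure NE: (D, C4)

(A, C1): Row can switch to B (6 → 8). Not NE.
(A, C2): Row can switch to B (-9 → 9). Not NE.
(A, C3): Column can switch to C1 (-8 → -7). Not NE.
(A, C4): Row can switch to D (5 → 8). Not NE.
(A, C5): Row can switch to D (-1 → 0). Not NE.
(B, C1): Column can switch to C2 (-3 → -1). Not NE.
(B, C2): Column can switch to C3 (-1 → 9). Not NE.
(B, C3): Row can switch to A (-4 → 3). Not NE.
(B, C4): Row can switch to A (-3 → 5). Not NE.
(B, C5): Row can switch to A (-6 → -1). Not NE.
(C, C1): Row can switch to B (7 → 8). Not NE.
(C, C2): Row can switch to B (-7 → 9). Not NE.
(D, C4): Row gets 8, best alternative 5; Column gets 8, best alternative 3. No profitable deviation — NE.
(The remaining 7 profiles each have a profitable deviation by the same check.)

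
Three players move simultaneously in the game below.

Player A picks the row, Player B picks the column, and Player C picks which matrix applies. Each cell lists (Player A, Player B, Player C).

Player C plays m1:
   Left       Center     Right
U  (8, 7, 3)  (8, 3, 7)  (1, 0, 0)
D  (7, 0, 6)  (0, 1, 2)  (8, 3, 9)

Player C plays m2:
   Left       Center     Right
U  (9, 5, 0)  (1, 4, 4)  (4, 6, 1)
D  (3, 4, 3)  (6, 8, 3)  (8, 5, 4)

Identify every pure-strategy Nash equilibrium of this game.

(U, Left, m1): Player A gets 8, best alternative 7; Player B gets 7, best alternative 3; Player C gets 3, best alternative 0. No profitable deviation — NE.
(U, Left, m2): Player B can switch to Right (5 → 6). Not NE.
(U, Center, m1): Player B can switch to Left (3 → 7). Not NE.
(U, Center, m2): Player A can switch to D (1 → 6). Not NE.
(U, Right, m1): Player A can switch to D (1 → 8). Not NE.
(U, Right, m2): Player A can switch to D (4 → 8). Not NE.
(D, Left, m1): Player A can switch to U (7 → 8). Not NE.
(D, Left, m2): Player A can switch to U (3 → 9). Not NE.
(D, Center, m1): Player A can switch to U (0 → 8). Not NE.
(D, Center, m2): Player A gets 6, best alternative 1; Player B gets 8, best alternative 5; Player C gets 3, best alternative 2. No profitable deviation — NE.
(D, Right, m1): Player A gets 8, best alternative 1; Player B gets 3, best alternative 1; Player C gets 9, best alternative 4. No profitable deviation — NE.
(D, Right, m2): Player B can switch to Center (5 → 8). Not NE.

(U, Left, m1) and (D, Center, m2) and (D, Right, m1)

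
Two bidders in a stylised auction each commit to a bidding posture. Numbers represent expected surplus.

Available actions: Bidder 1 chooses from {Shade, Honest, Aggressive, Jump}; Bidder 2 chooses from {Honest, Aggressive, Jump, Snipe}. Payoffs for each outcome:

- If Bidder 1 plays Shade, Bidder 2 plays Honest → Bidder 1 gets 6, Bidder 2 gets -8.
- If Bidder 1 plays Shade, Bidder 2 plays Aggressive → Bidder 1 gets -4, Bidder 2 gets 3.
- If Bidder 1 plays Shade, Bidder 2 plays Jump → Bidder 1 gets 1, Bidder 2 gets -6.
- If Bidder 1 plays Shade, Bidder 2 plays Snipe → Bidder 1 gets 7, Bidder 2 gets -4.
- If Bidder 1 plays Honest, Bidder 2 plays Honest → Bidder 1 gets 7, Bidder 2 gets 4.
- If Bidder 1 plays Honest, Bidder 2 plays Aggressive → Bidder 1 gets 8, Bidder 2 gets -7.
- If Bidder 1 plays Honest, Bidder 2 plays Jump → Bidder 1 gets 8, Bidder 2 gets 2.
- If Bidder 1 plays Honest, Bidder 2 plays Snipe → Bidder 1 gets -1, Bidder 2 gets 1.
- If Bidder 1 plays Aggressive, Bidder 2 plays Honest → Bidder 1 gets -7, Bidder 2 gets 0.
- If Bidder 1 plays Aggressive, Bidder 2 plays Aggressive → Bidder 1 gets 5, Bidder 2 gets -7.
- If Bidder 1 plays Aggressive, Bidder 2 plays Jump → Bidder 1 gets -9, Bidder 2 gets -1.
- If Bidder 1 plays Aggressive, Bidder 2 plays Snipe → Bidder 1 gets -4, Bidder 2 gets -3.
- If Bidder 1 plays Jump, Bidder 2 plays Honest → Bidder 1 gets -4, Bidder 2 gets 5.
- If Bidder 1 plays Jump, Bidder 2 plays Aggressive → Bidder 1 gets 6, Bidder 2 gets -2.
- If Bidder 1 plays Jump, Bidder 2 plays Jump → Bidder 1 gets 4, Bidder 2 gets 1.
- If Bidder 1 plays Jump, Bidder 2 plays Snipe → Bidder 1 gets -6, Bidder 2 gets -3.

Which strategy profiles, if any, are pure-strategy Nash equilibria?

(Honest, Honest)

Mark each player's best response to every combination of opponents' strategies; a profile where every player is best-responding is a pure Nash equilibrium.
Bidder 1 against Honest: payoffs 6, 7, -7, -4 → best response Honest.
Bidder 1 against Aggressive: payoffs -4, 8, 5, 6 → best response Honest.
Bidder 1 against Jump: payoffs 1, 8, -9, 4 → best response Honest.
Bidder 1 against Snipe: payoffs 7, -1, -4, -6 → best response Shade.
Bidder 2 against Shade: payoffs -8, 3, -6, -4 → best response Aggressive.
Bidder 2 against Honest: payoffs 4, -7, 2, 1 → best response Honest.
Bidder 2 against Aggressive: payoffs 0, -7, -1, -3 → best response Honest.
Bidder 2 against Jump: payoffs 5, -2, 1, -3 → best response Honest.
Mutual best responses: (Honest, Honest).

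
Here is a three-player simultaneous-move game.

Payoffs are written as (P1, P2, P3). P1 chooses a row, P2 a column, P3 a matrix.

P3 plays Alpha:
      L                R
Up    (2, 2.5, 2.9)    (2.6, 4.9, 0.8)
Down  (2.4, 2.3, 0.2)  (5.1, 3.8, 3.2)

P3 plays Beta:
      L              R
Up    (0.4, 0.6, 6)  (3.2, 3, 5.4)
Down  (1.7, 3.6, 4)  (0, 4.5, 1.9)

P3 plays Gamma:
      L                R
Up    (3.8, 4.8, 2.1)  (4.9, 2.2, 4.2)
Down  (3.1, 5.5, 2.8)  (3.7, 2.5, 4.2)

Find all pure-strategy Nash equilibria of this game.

For each player, find the best response to each opponent profile; mutual best responses are the pure NE.
P1 against (L, Alpha): payoffs 2, 2.4 → best response Down.
P1 against (L, Beta): payoffs 0.4, 1.7 → best response Down.
P1 against (L, Gamma): payoffs 3.8, 3.1 → best response Up.
P1 against (R, Alpha): payoffs 2.6, 5.1 → best response Down.
P1 against (R, Beta): payoffs 3.2, 0 → best response Up.
P1 against (R, Gamma): payoffs 4.9, 3.7 → best response Up.
P2 against (Up, Alpha): payoffs 2.5, 4.9 → best response R.
P2 against (Up, Beta): payoffs 0.6, 3 → best response R.
P2 against (Up, Gamma): payoffs 4.8, 2.2 → best response L.
P2 against (Down, Alpha): payoffs 2.3, 3.8 → best response R.
P2 against (Down, Beta): payoffs 3.6, 4.5 → best response R.
P2 against (Down, Gamma): payoffs 5.5, 2.5 → best response L.
P3 against (Up, L): payoffs 2.9, 6, 2.1 → best response Beta.
P3 against (Up, R): payoffs 0.8, 5.4, 4.2 → best response Beta.
P3 against (Down, L): payoffs 0.2, 4, 2.8 → best response Beta.
P3 against (Down, R): payoffs 3.2, 1.9, 4.2 → best response Gamma.
Mutual best responses: (Up, R, Beta).

Pure NE: (Up, R, Beta)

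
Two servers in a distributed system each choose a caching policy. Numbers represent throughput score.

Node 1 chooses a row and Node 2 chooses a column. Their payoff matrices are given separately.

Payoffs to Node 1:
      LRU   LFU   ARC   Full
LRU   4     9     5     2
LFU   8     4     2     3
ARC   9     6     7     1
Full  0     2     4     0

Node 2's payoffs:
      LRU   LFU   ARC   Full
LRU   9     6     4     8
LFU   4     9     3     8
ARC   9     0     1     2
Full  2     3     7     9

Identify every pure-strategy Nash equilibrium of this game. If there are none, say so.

Node 1 against LRU: payoffs 4, 8, 9, 0 → best response ARC.
Node 1 against LFU: payoffs 9, 4, 6, 2 → best response LRU.
Node 1 against ARC: payoffs 5, 2, 7, 4 → best response ARC.
Node 1 against Full: payoffs 2, 3, 1, 0 → best response LFU.
Node 2 against LRU: payoffs 9, 6, 4, 8 → best response LRU.
Node 2 against LFU: payoffs 4, 9, 3, 8 → best response LFU.
Node 2 against ARC: payoffs 9, 0, 1, 2 → best response LRU.
Node 2 against Full: payoffs 2, 3, 7, 9 → best response Full.
Mutual best responses: (ARC, LRU).

The unique pure-strategy Nash equilibrium is (ARC, LRU).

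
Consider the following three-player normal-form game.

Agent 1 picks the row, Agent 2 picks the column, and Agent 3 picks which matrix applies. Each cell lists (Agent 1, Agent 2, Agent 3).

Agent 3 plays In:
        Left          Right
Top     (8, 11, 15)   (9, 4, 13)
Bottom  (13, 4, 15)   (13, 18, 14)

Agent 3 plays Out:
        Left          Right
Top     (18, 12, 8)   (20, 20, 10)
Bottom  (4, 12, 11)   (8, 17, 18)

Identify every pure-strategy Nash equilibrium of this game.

none

For each strategy profile, look for a profitable unilateral deviation.
(Top, Left, In): Agent 1 can switch to Bottom (8 → 13). Not NE.
(Top, Left, Out): Agent 2 can switch to Right (12 → 20). Not NE.
(Top, Right, In): Agent 1 can switch to Bottom (9 → 13). Not NE.
(Top, Right, Out): Agent 3 can switch to In (10 → 13). Not NE.
(Bottom, Left, In): Agent 2 can switch to Right (4 → 18). Not NE.
(Bottom, Left, Out): Agent 1 can switch to Top (4 → 18). Not NE.
(The remaining 2 profiles each have a profitable deviation by the same check.)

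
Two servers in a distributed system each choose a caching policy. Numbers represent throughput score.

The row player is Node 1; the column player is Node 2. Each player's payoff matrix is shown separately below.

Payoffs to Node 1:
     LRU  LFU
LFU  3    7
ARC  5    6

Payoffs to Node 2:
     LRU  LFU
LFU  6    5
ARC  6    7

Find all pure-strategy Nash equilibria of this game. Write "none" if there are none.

Node 1 against LRU: payoffs 3, 5 → best response ARC.
Node 1 against LFU: payoffs 7, 6 → best response LFU.
Node 2 against LFU: payoffs 6, 5 → best response LRU.
Node 2 against ARC: payoffs 6, 7 → best response LFU.
No profile is a mutual best response for all players.

none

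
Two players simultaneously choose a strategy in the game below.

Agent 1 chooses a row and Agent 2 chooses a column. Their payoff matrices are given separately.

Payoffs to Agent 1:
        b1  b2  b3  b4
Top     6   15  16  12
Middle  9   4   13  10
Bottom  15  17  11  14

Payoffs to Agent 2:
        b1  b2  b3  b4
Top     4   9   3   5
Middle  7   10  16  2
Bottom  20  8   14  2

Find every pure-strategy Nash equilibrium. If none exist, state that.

(Bottom, b1)

Check each profile: it is a Nash equilibrium iff no player can strictly gain by switching unilaterally.
(Top, b1): Agent 1 can switch to Middle (6 → 9). Not NE.
(Top, b2): Agent 1 can switch to Bottom (15 → 17). Not NE.
(Top, b3): Agent 2 can switch to b1 (3 → 4). Not NE.
(Top, b4): Agent 1 can switch to Bottom (12 → 14). Not NE.
(Middle, b1): Agent 1 can switch to Bottom (9 → 15). Not NE.
(Middle, b2): Agent 1 can switch to Top (4 → 15). Not NE.
(Middle, b3): Agent 1 can switch to Top (13 → 16). Not NE.
(Middle, b4): Agent 1 can switch to Top (10 → 12). Not NE.
(Bottom, b1): Agent 1 gets 15, best alternative 9; Agent 2 gets 20, best alternative 14. No profitable deviation — NE.
(Bottom, b2): Agent 2 can switch to b1 (8 → 20). Not NE.
(Bottom, b3): Agent 1 can switch to Top (11 → 16). Not NE.
(Bottom, b4): Agent 2 can switch to b1 (2 → 20). Not NE.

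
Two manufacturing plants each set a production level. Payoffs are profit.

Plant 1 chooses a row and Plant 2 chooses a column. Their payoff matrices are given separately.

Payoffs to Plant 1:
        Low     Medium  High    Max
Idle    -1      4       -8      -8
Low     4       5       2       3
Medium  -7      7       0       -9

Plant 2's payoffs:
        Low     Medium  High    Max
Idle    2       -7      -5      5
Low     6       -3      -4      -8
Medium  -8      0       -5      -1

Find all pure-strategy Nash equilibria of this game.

Pure-strategy Nash equilibria: (Low, Low), (Medium, Medium)

Plant 1 against Low: payoffs -1, 4, -7 → best response Low.
Plant 1 against Medium: payoffs 4, 5, 7 → best response Medium.
Plant 1 against High: payoffs -8, 2, 0 → best response Low.
Plant 1 against Max: payoffs -8, 3, -9 → best response Low.
Plant 2 against Idle: payoffs 2, -7, -5, 5 → best response Max.
Plant 2 against Low: payoffs 6, -3, -4, -8 → best response Low.
Plant 2 against Medium: payoffs -8, 0, -5, -1 → best response Medium.
Mutual best responses: (Low, Low); (Medium, Medium).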